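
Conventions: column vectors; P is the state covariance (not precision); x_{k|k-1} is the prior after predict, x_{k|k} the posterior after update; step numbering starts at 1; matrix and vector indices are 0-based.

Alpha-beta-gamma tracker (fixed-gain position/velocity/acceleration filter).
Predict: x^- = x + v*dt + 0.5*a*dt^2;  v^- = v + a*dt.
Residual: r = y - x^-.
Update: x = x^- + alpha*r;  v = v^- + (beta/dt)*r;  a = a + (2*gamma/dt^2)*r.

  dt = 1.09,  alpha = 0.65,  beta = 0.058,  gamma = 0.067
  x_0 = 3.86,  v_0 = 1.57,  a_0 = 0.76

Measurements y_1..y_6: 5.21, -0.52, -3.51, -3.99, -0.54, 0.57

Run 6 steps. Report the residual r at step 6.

step 1: x_pred=6.0228  r=-0.8128  x^+=5.4945  v^+=2.3552  a^+=0.6683
step 2: x_pred=8.4586  r=-8.9786  x^+=2.6225  v^+=2.6059  a^+=-0.3443
step 3: x_pred=5.2584  r=-8.7684  x^+=-0.4411  v^+=1.7640  a^+=-1.3333
step 4: x_pred=0.6896  r=-4.6796  x^+=-2.3521  v^+=0.0617  a^+=-1.8611
step 5: x_pred=-3.3904  r=2.8504  x^+=-1.5376  v^+=-1.8152  a^+=-1.5396
step 6: x_pred=-4.4308  r=5.0008  x^+=-1.1803  v^+=-3.2272  a^+=-0.9756

resid = 5.0008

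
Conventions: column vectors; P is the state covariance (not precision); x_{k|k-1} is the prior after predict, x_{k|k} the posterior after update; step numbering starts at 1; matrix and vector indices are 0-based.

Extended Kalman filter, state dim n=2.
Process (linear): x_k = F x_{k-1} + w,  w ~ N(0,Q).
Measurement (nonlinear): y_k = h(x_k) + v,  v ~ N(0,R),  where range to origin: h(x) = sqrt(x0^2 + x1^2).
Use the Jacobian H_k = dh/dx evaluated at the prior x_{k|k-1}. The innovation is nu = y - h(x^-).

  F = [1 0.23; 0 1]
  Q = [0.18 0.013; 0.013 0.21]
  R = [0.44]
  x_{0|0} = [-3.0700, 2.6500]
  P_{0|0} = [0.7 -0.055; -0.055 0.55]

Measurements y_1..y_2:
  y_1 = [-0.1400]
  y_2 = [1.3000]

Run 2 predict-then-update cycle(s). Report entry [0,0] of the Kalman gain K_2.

step 1: x^-=[-2.4605, 2.6500]  P^-=[0.8838 0.0845; 0.0845 0.7600]  H_jac=[-0.6804 0.7328]  S=[1.1730]  K=[-0.4599; 0.4258]  nu=[-3.7562]  x^+=[-0.7332, 1.0507]  P^+=[0.6357 0.3142; 0.3142 0.5473]
step 2: x^-=[-0.4916, 1.0507]  P^-=[0.9892 0.4531; 0.4531 0.7573]  H_jac=[-0.4237 0.9058]  S=[0.8912]  K=[-0.0099; 0.5543]  nu=[0.1400]  x^+=[-0.4929, 1.1283]  P^+=[0.9891 0.4579; 0.4579 0.4835]

K[0,0] = -0.0099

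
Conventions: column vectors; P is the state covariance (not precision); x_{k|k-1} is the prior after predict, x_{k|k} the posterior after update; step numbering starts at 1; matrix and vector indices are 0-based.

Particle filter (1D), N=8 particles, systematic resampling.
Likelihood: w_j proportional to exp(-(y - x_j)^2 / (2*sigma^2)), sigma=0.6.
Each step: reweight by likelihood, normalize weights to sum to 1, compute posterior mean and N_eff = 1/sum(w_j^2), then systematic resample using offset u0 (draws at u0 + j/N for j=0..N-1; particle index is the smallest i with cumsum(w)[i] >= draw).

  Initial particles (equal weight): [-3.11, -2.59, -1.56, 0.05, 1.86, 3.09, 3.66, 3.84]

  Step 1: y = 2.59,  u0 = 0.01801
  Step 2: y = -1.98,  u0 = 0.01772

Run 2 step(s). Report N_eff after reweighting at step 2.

N_eff = 3.0000

step 1: w=[0.0000, 0.0000, 0.0000, 0.0001, 0.3176, 0.4705, 0.1358, 0.0760]  mean=2.8334  Neff=2.8862  idx=[4, 4, 4, 5, 5, 5, 5, 6]
step 2: w=[0.3333, 0.3333, 0.3333, 0.0000, 0.0000, 0.0000, 0.0000, 0.0000]  mean=1.8600  Neff=3.0000  idx=[0, 0, 0, 1, 1, 1, 2, 2]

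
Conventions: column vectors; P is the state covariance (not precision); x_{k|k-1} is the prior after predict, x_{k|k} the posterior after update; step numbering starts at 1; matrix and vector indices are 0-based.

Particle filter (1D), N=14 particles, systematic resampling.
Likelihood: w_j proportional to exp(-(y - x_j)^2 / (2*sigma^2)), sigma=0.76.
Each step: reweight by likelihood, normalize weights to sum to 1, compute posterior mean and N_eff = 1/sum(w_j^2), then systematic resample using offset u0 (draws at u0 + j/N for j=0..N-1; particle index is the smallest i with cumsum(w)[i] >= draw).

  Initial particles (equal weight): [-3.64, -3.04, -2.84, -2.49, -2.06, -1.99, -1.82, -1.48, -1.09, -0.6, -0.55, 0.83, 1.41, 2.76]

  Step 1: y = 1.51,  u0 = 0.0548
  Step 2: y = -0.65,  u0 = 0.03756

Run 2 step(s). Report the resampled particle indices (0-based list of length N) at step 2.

step 1: w=[0.0000, 0.0000, 0.0000, 0.0000, 0.0000, 0.0000, 0.0000, 0.0002, 0.0015, 0.0108, 0.0129, 0.3402, 0.5032, 0.1312]  mean=1.3385  Neff=2.5877  idx=[11, 11, 11, 11, 11, 12, 12, 12, 12, 12, 12, 12, 13, 13]
step 2: w=[0.1617, 0.1617, 0.1617, 0.1617, 0.1617, 0.0273, 0.0273, 0.0273, 0.0273, 0.0273, 0.0273, 0.0273, 0.0000, 0.0000]  mean=0.9412  Neff=7.3544  idx=[0, 0, 1, 1, 1, 2, 2, 3, 3, 4, 4, 5, 8, 10]

resampled_idx = [0, 0, 1, 1, 1, 2, 2, 3, 3, 4, 4, 5, 8, 10]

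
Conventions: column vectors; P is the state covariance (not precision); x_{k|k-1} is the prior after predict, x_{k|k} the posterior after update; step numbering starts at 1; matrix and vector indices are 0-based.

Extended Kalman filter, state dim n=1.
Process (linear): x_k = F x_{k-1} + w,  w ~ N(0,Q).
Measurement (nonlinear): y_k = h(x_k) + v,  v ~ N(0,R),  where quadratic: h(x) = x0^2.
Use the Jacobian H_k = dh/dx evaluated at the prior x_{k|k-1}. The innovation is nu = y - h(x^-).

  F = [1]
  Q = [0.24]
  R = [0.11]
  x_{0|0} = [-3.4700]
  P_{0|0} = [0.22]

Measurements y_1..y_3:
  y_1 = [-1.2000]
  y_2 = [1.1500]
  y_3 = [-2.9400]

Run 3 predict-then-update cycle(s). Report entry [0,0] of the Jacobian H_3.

H_jac[0,0] = -2.3402

step 1: x^-=[-3.4700]  P^-=[0.4600]  H_jac=[-6.9400]  S=[22.2653]  K=[-0.1434]  nu=[-13.2409]  x^+=[-1.5715]  P^+=[0.0023]
step 2: x^-=[-1.5715]  P^-=[0.2423]  H_jac=[-3.1430]  S=[2.5033]  K=[-0.3042]  nu=[-1.3197]  x^+=[-1.1701]  P^+=[0.0106]
step 3: x^-=[-1.1701]  P^-=[0.2506]  H_jac=[-2.3402]  S=[1.4827]  K=[-0.3956]  nu=[-4.3091]  x^+=[0.5346]  P^+=[0.0186]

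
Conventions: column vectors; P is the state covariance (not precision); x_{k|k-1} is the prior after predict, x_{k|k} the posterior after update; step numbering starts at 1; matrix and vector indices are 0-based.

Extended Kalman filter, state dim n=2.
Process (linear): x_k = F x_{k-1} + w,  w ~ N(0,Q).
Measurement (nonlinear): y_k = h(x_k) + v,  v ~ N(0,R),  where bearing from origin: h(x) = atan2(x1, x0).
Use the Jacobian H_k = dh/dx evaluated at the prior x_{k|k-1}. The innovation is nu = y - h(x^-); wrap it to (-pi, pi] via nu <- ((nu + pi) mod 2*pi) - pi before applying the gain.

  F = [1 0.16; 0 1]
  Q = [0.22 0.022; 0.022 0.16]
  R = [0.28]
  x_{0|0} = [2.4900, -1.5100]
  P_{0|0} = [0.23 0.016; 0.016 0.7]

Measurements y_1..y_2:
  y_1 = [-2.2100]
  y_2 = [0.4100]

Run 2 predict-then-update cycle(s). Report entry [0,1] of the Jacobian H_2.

H_jac[0,1] = 0.1399

step 1: x^-=[2.2484, -1.5100]  P^-=[0.4730 0.1500; 0.1500 0.8600]  H_jac=[0.2059 0.3065]  S=[0.3998]  K=[0.3586; 0.7366]  nu=[-1.6186]  x^+=[1.6680, -2.7023]  P^+=[0.4216 0.0444; 0.0444 0.6431]
step 2: x^-=[1.2356, -2.7023]  P^-=[0.6723 0.1693; 0.1693 0.8031]  H_jac=[0.3061 0.1399]  S=[0.3732]  K=[0.6148; 0.4400]  nu=[1.5519]  x^+=[2.1898, -2.0195]  P^+=[0.5312 0.0683; 0.0683 0.7308]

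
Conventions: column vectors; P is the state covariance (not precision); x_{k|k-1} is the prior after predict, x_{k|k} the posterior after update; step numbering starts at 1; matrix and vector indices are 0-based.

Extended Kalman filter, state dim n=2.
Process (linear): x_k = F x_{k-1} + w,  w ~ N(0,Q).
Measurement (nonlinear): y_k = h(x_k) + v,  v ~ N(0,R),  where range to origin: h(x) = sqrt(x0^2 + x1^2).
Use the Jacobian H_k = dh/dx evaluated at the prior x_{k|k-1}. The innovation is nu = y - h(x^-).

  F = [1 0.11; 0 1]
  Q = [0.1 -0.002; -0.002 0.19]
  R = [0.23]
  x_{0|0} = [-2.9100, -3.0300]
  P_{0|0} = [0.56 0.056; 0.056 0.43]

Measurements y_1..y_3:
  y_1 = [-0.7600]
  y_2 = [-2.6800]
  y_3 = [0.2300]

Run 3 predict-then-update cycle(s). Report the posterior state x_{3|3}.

x_post = [0.6254, 0.5535]

step 1: x^-=[-3.2433, -3.0300]  P^-=[0.6775 0.1013; 0.1013 0.6200]  H_jac=[-0.7307 -0.6827]  S=[0.9818]  K=[-0.5747; -0.5065]  nu=[-5.1985]  x^+=[-0.2557, -0.3970]  P^+=[0.3532 -0.1845; -0.1845 0.3681]
step 2: x^-=[-0.2994, -0.3970]  P^-=[0.4171 -0.1460; -0.1460 0.5581]  H_jac=[-0.6021 -0.7984]  S=[0.5966]  K=[-0.2256; -0.5995]  nu=[-3.1772]  x^+=[0.4174, 1.5079]  P^+=[0.3868 -0.2267; -0.2267 0.3437]
step 3: x^-=[0.5832, 1.5079]  P^-=[0.4410 -0.1909; -0.1909 0.5337]  H_jac=[0.3607 0.9327]  S=[0.6232]  K=[-0.0304; 0.6882]  nu=[-1.3867]  x^+=[0.6254, 0.5535]  P^+=[0.4405 -0.1779; -0.1779 0.2385]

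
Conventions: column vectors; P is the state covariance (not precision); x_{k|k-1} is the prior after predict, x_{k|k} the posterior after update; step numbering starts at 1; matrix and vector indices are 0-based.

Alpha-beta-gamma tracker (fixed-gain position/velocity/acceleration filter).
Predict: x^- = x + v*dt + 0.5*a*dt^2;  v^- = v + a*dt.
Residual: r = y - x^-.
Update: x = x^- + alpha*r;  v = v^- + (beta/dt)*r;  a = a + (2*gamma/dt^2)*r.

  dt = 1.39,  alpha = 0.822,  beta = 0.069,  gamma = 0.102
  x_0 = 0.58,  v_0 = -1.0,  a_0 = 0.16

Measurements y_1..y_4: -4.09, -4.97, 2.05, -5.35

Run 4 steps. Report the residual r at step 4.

step 1: x_pred=-0.6554  r=-3.4346  x^+=-3.4786  v^+=-0.9481  a^+=-0.2026
step 2: x_pred=-4.9923  r=0.0223  x^+=-4.9740  v^+=-1.2287  a^+=-0.2003
step 3: x_pred=-6.8753  r=8.9253  x^+=0.4613  v^+=-1.0640  a^+=0.7421
step 4: x_pred=-0.3008  r=-5.0492  x^+=-4.4512  v^+=-0.2831  a^+=0.2090

resid = -5.0492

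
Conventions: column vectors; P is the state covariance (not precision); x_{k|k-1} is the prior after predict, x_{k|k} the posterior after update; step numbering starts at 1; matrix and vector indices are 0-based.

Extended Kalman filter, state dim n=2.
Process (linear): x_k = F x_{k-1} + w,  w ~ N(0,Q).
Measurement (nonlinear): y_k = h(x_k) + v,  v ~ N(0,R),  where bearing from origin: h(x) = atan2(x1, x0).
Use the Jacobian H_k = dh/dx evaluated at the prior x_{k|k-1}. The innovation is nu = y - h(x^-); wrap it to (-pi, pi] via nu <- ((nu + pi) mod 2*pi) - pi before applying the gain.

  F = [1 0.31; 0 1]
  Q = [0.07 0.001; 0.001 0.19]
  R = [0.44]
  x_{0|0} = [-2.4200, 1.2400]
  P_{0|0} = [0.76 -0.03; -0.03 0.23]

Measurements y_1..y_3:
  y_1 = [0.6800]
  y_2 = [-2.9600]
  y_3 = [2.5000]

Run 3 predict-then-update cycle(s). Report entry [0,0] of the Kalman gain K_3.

K[0,0] = -0.5121

step 1: x^-=[-2.0356, 1.2400]  P^-=[0.8335 0.0423; 0.0423 0.4200]  H_jac=[-0.2183 -0.3583]  S=[0.5402]  K=[-0.3648; -0.2956]  nu=[-1.9145]  x^+=[-1.3372, 1.8060]  P^+=[0.7616 -0.0160; -0.0160 0.3728]
step 2: x^-=[-0.7774, 1.8060]  P^-=[0.8575 0.1006; 0.1006 0.5628]  H_jac=[-0.4672 -0.2011]  S=[0.6688]  K=[-0.6292; -0.2395]  nu=[1.3459]  x^+=[-1.6243, 1.4837]  P^+=[0.5927 -0.0002; -0.0002 0.5244]
step 3: x^-=[-1.1643, 1.4837]  P^-=[0.7130 0.1634; 0.1634 0.7144]  H_jac=[-0.4171 -0.3273]  S=[0.6852]  K=[-0.5121; -0.4407]  nu=[0.2638]  x^+=[-1.2994, 1.3674]  P^+=[0.5333 0.0087; 0.0087 0.5813]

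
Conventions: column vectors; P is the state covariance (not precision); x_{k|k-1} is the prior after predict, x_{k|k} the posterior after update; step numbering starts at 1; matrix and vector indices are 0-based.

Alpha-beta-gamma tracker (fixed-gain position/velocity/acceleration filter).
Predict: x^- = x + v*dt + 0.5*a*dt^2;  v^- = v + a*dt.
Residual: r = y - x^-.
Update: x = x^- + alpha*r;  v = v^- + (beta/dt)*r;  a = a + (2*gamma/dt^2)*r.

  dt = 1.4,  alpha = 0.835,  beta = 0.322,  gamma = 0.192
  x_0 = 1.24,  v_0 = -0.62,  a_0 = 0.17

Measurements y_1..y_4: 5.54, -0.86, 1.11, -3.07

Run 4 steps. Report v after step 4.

v_post = -1.2591

step 1: x_pred=0.5386  r=5.0014  x^+=4.7148  v^+=0.7683  a^+=1.1499
step 2: x_pred=6.9173  r=-7.7773  x^+=0.4233  v^+=0.5894  a^+=-0.3738
step 3: x_pred=0.8820  r=0.2280  x^+=1.0724  v^+=0.1184  a^+=-0.3292
step 4: x_pred=0.9156  r=-3.9856  x^+=-2.4124  v^+=-1.2591  a^+=-1.1100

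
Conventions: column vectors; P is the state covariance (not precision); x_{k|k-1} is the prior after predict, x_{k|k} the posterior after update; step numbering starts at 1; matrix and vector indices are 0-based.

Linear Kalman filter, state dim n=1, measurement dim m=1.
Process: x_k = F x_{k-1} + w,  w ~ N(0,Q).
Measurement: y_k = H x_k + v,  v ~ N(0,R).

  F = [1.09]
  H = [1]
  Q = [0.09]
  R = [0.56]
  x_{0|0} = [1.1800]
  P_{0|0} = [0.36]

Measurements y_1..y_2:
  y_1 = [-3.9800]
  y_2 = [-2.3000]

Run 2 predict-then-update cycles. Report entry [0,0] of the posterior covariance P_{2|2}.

step 1: x^-=[1.2862]  P^-=[0.5177]  S=[1.0777]  K=[0.4804]  nu=[-5.2662]  x^+=[-1.2436]  P^+=[0.2690]
step 2: x^-=[-1.3555]  P^-=[0.4096]  S=[0.9696]  K=[0.4225]  nu=[-0.9445]  x^+=[-1.7545]  P^+=[0.2366]

P_post[0,0] = 0.2366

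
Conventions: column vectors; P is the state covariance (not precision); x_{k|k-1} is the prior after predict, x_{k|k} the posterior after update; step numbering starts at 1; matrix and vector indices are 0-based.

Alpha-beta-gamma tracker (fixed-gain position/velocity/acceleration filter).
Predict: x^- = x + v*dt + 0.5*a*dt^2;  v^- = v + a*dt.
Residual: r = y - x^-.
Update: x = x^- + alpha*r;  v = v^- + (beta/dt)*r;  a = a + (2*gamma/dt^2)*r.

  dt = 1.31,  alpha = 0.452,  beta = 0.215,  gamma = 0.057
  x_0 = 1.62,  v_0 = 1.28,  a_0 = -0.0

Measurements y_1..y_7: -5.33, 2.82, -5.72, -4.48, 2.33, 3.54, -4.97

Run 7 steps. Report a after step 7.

step 1: x_pred=3.2968  r=-8.6268  x^+=-0.6025  v^+=-0.1358  a^+=-0.5731
step 2: x_pred=-1.2722  r=4.0922  x^+=0.5775  v^+=-0.2150  a^+=-0.3012
step 3: x_pred=0.0374  r=-5.7574  x^+=-2.5649  v^+=-1.5545  a^+=-0.6837
step 4: x_pred=-5.1880  r=0.7080  x^+=-4.8680  v^+=-2.3339  a^+=-0.6367
step 5: x_pred=-8.4717  r=10.8017  x^+=-3.5893  v^+=-1.3952  a^+=0.0809
step 6: x_pred=-5.3476  r=8.8876  x^+=-1.3304  v^+=0.1695  a^+=0.6713
step 7: x_pred=-0.5324  r=-4.4376  x^+=-2.5382  v^+=0.3205  a^+=0.3765

a_post = 0.3765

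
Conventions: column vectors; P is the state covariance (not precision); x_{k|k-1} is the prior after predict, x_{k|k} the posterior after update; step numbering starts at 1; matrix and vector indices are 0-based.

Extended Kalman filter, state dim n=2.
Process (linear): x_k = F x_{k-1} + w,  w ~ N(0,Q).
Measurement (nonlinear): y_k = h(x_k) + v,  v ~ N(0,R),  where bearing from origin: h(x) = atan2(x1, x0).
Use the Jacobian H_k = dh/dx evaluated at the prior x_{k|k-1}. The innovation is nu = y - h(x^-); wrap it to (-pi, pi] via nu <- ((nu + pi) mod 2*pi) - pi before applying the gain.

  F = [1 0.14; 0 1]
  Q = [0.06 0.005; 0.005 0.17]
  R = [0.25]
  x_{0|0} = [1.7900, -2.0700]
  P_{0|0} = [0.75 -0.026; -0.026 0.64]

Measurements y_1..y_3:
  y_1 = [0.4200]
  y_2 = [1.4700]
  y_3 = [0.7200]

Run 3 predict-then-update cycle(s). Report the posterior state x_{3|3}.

x_post = [3.0262, 0.7315]

step 1: x^-=[1.5002, -2.0700]  P^-=[0.8153 0.0686; 0.0686 0.8100]  H_jac=[0.3167 0.2295]  S=[0.3844]  K=[0.7126; 0.5402]  nu=[1.3637]  x^+=[2.4720, -1.3334]  P^+=[0.6200 -0.0794; -0.0794 0.6978]
step 2: x^-=[2.2853, -1.3334]  P^-=[0.6715 0.0233; 0.0233 0.8678]  H_jac=[0.1905 0.3264]  S=[0.3697]  K=[0.3665; 0.7782]  nu=[1.9982]  x^+=[3.0176, 0.2216]  P^+=[0.6218 -0.0821; -0.0821 0.6439]
step 3: x^-=[3.0486, 0.2216]  P^-=[0.6714 0.0130; 0.0130 0.8139]  H_jac=[-0.0237 0.3263]  S=[0.3368]  K=[-0.0347; 0.7875]  nu=[0.6474]  x^+=[3.0262, 0.7315]  P^+=[0.6710 0.0222; 0.0222 0.6050]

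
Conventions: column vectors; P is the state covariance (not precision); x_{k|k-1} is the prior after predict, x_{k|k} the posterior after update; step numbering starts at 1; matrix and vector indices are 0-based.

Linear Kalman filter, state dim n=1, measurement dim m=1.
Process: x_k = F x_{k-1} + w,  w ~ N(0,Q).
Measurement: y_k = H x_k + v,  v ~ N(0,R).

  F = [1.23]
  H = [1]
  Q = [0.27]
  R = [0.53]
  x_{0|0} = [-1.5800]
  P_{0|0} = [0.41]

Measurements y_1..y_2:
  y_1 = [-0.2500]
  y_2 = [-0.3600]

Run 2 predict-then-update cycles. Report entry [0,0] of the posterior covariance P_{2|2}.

P_post[0,0] = 0.3144

step 1: x^-=[-1.9434]  P^-=[0.8903]  S=[1.4203]  K=[0.6268]  nu=[1.6934]  x^+=[-0.8819]  P^+=[0.3322]
step 2: x^-=[-1.0848]  P^-=[0.7726]  S=[1.3026]  K=[0.5931]  nu=[0.7248]  x^+=[-0.6549]  P^+=[0.3144]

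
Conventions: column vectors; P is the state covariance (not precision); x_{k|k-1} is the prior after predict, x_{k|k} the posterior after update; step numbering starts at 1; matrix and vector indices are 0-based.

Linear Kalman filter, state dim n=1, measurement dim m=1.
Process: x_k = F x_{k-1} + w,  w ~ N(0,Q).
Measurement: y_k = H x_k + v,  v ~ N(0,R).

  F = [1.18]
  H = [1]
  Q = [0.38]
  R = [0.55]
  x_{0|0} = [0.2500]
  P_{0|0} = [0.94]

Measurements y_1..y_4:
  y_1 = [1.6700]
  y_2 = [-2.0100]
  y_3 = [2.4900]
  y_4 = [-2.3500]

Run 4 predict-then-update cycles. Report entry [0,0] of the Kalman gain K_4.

K[0,0] = 0.6067

step 1: x^-=[0.2950]  P^-=[1.6889]  S=[2.2389]  K=[0.7543]  nu=[1.3750]  x^+=[1.3322]  P^+=[0.4149]
step 2: x^-=[1.5720]  P^-=[0.9577]  S=[1.5077]  K=[0.6352]  nu=[-3.5820]  x^+=[-0.7033]  P^+=[0.3494]
step 3: x^-=[-0.8299]  P^-=[0.8665]  S=[1.4165]  K=[0.6117]  nu=[3.3199]  x^+=[1.2009]  P^+=[0.3364]
step 4: x^-=[1.4171]  P^-=[0.8485]  S=[1.3985]  K=[0.6067]  nu=[-3.7671]  x^+=[-0.8684]  P^+=[0.3337]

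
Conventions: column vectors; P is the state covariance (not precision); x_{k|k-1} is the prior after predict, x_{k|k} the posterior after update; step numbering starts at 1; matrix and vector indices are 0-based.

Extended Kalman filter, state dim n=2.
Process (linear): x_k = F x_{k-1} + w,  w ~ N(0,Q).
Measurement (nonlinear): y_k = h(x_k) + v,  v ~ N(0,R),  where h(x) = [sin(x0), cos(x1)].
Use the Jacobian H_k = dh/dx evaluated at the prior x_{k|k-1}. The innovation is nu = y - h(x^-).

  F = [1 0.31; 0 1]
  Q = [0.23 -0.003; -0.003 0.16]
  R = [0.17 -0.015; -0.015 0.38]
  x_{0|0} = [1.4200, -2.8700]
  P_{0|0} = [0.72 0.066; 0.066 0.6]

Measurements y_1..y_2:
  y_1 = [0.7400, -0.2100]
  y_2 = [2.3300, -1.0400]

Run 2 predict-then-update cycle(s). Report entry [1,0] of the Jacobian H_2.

H_jac[1,0] = 0.0000

step 1: x^-=[0.5303, -2.8700]  P^-=[1.0486 0.2490; 0.2490 0.7600]  H_jac=[0.8627 0.0000; 0.0000 0.2683]  S=[0.9503 0.0426; 0.0426 0.4347]  K=[0.9491 0.0606; 0.2059 0.4488]  nu=[0.2342, 0.7533]  x^+=[0.7982, -2.4836]  P^+=[0.1860 0.0328; 0.0328 0.6243]
step 2: x^-=[0.0283, -2.4836]  P^-=[0.4963 0.2233; 0.2233 0.7843]  H_jac=[0.9996 0.0000; 0.0000 0.6115]  S=[0.6659 0.1215; 0.1215 0.6733]  K=[0.7321 0.0707; 0.2122 0.6740]  nu=[2.3017, -0.2487]  x^+=[1.6958, -2.1628]  P^+=[0.1234 0.0260; 0.0260 0.4137]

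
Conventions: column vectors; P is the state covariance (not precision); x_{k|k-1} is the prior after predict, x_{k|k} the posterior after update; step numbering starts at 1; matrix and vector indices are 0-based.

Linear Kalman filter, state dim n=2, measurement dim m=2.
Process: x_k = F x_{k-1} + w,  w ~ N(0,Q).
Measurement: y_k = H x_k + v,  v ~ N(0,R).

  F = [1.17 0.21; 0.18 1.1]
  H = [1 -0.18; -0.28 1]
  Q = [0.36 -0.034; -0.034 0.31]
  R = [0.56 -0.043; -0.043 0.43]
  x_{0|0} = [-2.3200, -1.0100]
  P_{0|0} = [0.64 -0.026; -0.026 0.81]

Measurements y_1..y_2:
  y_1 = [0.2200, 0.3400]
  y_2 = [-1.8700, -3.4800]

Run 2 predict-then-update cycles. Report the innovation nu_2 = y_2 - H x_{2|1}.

innov = [-0.9507, -3.3451]

step 1: x^-=[-2.9265, -1.5286]  P^-=[1.2590 0.2534; 0.2534 1.3005]  S=[1.7699 -0.3634; -0.3634 1.6873]  K=[0.7047 0.0930; 0.1680 0.7649]  nu=[2.8714, 1.0492]  x^+=[-0.8055, -0.2437]  P^+=[0.4132 0.1254; 0.1254 0.3568]
step 2: x^-=[-0.9936, -0.4131]  P^-=[1.0030 0.3016; 0.3016 0.8048]  S=[1.4805 -0.1519; -0.1519 1.1445]  K=[0.6515 0.1046; 0.1728 0.6523]  nu=[-0.9507, -3.3451]  x^+=[-1.9630, -2.7594]  P^+=[0.3827 0.1241; 0.1241 0.3078]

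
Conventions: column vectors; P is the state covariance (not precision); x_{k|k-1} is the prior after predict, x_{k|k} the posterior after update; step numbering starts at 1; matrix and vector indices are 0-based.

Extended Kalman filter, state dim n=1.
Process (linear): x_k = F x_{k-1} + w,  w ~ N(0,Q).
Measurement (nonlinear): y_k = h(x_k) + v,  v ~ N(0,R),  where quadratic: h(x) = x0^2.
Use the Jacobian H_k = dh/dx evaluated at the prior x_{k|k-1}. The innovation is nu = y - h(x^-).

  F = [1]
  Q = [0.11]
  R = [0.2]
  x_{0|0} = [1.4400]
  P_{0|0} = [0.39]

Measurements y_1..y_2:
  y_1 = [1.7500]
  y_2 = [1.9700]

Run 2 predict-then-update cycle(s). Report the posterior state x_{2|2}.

x_post = [1.3928]

step 1: x^-=[1.4400]  P^-=[0.5000]  H_jac=[2.8800]  S=[4.3472]  K=[0.3312]  nu=[-0.3236]  x^+=[1.3328]  P^+=[0.0230]
step 2: x^-=[1.3328]  P^-=[0.1330]  H_jac=[2.6656]  S=[1.1451]  K=[0.3096]  nu=[0.1936]  x^+=[1.3928]  P^+=[0.0232]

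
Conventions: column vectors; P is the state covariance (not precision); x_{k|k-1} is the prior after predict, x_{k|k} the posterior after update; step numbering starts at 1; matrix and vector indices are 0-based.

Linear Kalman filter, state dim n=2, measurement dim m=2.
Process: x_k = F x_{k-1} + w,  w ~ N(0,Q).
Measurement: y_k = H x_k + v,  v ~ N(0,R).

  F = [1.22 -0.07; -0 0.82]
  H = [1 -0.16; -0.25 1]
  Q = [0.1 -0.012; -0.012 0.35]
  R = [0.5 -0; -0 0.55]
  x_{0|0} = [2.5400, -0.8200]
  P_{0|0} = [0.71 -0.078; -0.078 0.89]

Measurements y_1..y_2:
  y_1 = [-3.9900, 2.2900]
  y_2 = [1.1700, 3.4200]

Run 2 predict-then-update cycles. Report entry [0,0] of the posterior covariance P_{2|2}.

step 1: x^-=[3.1562, -0.6724]  P^-=[1.1744 -0.1411; -0.1411 0.9484]  S=[1.7439 -0.5921; -0.5921 1.6424]  K=[0.6797 -0.0196; 0.0404 0.6135]  nu=[-7.2538, 3.7514]  x^+=[-1.8482, 1.3363]  P^+=[0.3522 0.0773; 0.0773 0.3567]
step 2: x^-=[-2.3483, 1.0958]  P^-=[0.6128 0.0448; 0.0448 0.5899]  S=[1.1136 -0.2010; -0.2010 1.1558]  K=[0.5440 0.0008; 0.0473 0.5089]  nu=[3.6936, 1.7372]  x^+=[-0.3375, 2.1547]  P^+=[0.2834 0.0713; 0.0713 0.2977]

P_post[0,0] = 0.2834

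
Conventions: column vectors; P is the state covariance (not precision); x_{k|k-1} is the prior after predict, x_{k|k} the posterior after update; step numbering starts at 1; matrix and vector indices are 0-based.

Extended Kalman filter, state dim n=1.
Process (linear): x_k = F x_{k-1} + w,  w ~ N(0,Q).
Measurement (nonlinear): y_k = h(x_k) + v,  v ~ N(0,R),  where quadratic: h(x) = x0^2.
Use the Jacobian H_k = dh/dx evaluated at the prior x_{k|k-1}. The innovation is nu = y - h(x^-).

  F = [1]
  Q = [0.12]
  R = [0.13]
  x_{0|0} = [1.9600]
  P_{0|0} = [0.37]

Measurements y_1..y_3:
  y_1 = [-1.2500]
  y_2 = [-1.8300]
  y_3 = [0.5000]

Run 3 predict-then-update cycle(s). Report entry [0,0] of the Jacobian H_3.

H_jac[0,0] = -0.8129

step 1: x^-=[1.9600]  P^-=[0.4900]  H_jac=[3.9200]  S=[7.6595]  K=[0.2508]  nu=[-5.0916]  x^+=[0.6832]  P^+=[0.0083]
step 2: x^-=[0.6832]  P^-=[0.1283]  H_jac=[1.3663]  S=[0.3696]  K=[0.4744]  nu=[-2.2967]  x^+=[-0.4064]  P^+=[0.0451]
step 3: x^-=[-0.4064]  P^-=[0.1651]  H_jac=[-0.8129]  S=[0.2391]  K=[-0.5614]  nu=[0.3348]  x^+=[-0.5944]  P^+=[0.0898]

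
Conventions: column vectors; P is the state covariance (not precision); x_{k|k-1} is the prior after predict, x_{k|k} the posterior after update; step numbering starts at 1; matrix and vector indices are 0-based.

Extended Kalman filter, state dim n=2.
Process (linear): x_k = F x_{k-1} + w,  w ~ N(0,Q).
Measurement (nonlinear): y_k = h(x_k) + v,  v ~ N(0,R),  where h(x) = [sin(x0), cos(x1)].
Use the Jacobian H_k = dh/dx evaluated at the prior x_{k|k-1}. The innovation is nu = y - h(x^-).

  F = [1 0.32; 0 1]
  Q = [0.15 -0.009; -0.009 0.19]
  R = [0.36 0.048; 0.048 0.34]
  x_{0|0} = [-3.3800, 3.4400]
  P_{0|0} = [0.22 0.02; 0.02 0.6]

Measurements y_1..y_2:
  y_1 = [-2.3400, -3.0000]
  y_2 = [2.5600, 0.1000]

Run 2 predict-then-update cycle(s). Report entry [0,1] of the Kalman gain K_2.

step 1: x^-=[-2.2792, 3.4400]  P^-=[0.4442 0.2030; 0.2030 0.7900]  H_jac=[-0.6506 0.0000; 0.0000 0.2940]  S=[0.5481 0.0092; 0.0092 0.4083]  K=[-0.5300 0.1581; -0.2506 0.5745]  nu=[-1.5806, -2.0442]  x^+=[-1.7646, 2.6617]  P^+=[0.2816 0.0963; 0.0963 0.6235]
step 2: x^-=[-0.9128, 2.6617]  P^-=[0.5571 0.2868; 0.2868 0.8135]  H_jac=[0.6115 0.0000; 0.0000 -0.4617]  S=[0.5683 -0.0330; -0.0330 0.5134]  K=[0.5866 -0.2202; 0.2672 -0.7144]  nu=[3.3512, 0.9871]  x^+=[0.8358, 2.8519]  P^+=[0.3281 0.1012; 0.1012 0.4983]

K[0,1] = -0.2202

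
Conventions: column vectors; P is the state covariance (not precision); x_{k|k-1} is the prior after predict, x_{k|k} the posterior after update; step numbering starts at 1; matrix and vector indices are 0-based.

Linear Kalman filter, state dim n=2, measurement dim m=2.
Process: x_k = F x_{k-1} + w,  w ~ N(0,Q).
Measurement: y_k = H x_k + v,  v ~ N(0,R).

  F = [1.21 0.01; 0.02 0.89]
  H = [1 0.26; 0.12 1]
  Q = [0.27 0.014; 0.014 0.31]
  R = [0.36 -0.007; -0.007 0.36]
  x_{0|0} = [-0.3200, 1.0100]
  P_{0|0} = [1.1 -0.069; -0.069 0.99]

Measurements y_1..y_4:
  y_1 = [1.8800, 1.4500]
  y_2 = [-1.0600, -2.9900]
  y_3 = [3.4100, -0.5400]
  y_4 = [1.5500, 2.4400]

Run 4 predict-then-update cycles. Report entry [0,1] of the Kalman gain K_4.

step 1: x^-=[-0.3771, 0.8925]  P^-=[1.8789 -0.0249; -0.0249 1.0922]  S=[2.2998 0.4768; 0.4768 1.4732]  K=[0.8425 -0.1365; -0.0435 0.7534]  nu=[2.0250, 0.6028]  x^+=[1.2467, 1.2584]  P^+=[0.3288 -0.0945; -0.0945 0.2829]
step 2: x^-=[1.5211, 1.1450]  P^-=[0.7492 -0.0773; -0.0773 0.5308]  S=[1.1048 0.1412; 0.1412 0.8831]  K=[0.6718 -0.0932; -0.0210 0.5940]  nu=[-2.8788, -4.3175]  x^+=[-0.0106, -1.3592]  P^+=[0.2606 -0.0695; -0.0695 0.2223]
step 3: x^-=[-0.0265, -1.2099]  P^-=[0.6498 -0.0526; -0.0526 0.4837]  S=[1.0152 0.1425; 0.1425 0.8405]  K=[0.6376 -0.0779; -0.0078 0.5694]  nu=[3.7510, 0.6730]  x^+=[2.3127, -0.8561]  P^+=[0.2462 -0.0621; -0.0621 0.2125]
step 4: x^-=[2.7898, -0.7157]  P^-=[0.6290 -0.0450; -0.0450 0.4762]  S=[0.9978 0.1459; 0.1459 0.8345]  K=[0.6294 -0.0735; -0.0036 0.5648]  nu=[-1.0537, 2.8209]  x^+=[1.9192, 0.8814]  P^+=[0.2427 -0.0600; -0.0600 0.2106]

K[0,1] = -0.0735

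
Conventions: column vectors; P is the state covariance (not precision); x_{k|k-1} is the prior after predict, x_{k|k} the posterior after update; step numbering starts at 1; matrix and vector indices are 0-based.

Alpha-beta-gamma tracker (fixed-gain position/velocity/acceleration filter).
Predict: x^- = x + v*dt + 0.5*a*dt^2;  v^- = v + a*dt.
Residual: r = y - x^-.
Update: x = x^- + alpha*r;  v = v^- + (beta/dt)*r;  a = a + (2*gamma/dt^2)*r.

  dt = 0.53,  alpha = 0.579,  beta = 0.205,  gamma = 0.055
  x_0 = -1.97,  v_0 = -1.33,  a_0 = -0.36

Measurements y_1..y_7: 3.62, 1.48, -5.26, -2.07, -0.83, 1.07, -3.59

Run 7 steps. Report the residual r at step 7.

step 1: x_pred=-2.7255  r=6.3455  x^+=0.9486  v^+=0.9336  a^+=2.1249
step 2: x_pred=1.7418  r=-0.2618  x^+=1.5902  v^+=1.9585  a^+=2.0224
step 3: x_pred=2.9123  r=-8.1723  x^+=-1.8195  v^+=-0.1306  a^+=-1.1779
step 4: x_pred=-2.0541  r=-0.0159  x^+=-2.0633  v^+=-0.7610  a^+=-1.1841
step 5: x_pred=-2.6330  r=1.8030  x^+=-1.5891  v^+=-0.6912  a^+=-0.4781
step 6: x_pred=-2.0225  r=3.0925  x^+=-0.2320  v^+=0.2516  a^+=0.7330
step 7: x_pred=0.0043  r=-3.5943  x^+=-2.0768  v^+=-0.7502  a^+=-0.6745

resid = -3.5943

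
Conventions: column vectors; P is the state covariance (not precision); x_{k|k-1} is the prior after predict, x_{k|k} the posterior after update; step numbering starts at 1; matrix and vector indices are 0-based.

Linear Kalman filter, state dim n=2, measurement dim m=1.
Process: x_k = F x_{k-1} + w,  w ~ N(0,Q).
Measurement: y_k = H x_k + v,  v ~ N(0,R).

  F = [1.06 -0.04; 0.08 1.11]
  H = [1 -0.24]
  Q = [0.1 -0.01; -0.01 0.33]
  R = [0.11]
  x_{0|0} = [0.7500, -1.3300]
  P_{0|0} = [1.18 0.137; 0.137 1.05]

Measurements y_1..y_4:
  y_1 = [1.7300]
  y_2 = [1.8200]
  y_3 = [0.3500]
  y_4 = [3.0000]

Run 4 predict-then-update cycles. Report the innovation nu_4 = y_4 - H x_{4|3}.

innov = [2.0637]

step 1: x^-=[0.8482, -1.4163]  P^-=[1.4159 0.2042; 0.2042 1.6556]  S=[1.5233]  K=[0.8974; -0.1268]  nu=[0.5419]  x^+=[1.3345, -1.4850]  P^+=[0.1893 0.3775; 0.3775 1.6311]
step 2: x^-=[1.4739, -1.5416]  P^-=[0.2833 0.3766; 0.3766 2.4079]  S=[0.3512]  K=[0.5493; -0.5731]  nu=[-0.0239]  x^+=[1.4608, -1.5279]  P^+=[0.1773 0.4872; 0.4872 2.2926]
step 3: x^-=[1.6096, -1.5791]  P^-=[0.2616 0.4749; 0.4749 3.2423]  S=[0.3304]  K=[0.4468; -0.9178]  nu=[-1.6385]  x^+=[0.8774, -0.0753]  P^+=[0.1956 0.6104; 0.6104 2.9640]
step 4: x^-=[0.9331, -0.0133]  P^-=[0.2728 0.5912; 0.5912 4.0916]  S=[0.3347]  K=[0.3911; -1.1675]  nu=[2.0637]  x^+=[1.7403, -2.4227]  P^+=[0.2216 0.7441; 0.7441 3.6354]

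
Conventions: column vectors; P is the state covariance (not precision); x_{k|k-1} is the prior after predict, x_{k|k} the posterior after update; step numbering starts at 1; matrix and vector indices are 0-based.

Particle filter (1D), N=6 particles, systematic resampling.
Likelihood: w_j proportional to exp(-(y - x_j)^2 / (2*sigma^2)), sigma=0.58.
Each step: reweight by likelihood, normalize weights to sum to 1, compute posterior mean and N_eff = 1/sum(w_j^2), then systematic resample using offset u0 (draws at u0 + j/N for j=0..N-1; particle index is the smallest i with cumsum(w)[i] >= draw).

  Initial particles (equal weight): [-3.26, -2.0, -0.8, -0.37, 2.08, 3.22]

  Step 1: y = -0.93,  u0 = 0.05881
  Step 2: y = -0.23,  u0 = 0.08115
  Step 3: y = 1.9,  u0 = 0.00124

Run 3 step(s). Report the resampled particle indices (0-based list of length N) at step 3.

step 1: w=[0.0002, 0.1022, 0.5462, 0.3514, 0.0000, 0.0000]  mean=-0.7719  Neff=2.3131  idx=[1, 2, 2, 2, 3, 3]
step 2: w=[0.0025, 0.1622, 0.1622, 0.1622, 0.2554, 0.2554]  mean=-0.5834  Neff=4.7750  idx=[1, 2, 3, 4, 5, 5]
step 3: w=[0.0134, 0.0134, 0.0134, 0.3200, 0.3200, 0.3200]  mean=-0.3872  Neff=3.2500  idx=[0, 3, 3, 4, 4, 5]

resampled_idx = [0, 3, 3, 4, 4, 5]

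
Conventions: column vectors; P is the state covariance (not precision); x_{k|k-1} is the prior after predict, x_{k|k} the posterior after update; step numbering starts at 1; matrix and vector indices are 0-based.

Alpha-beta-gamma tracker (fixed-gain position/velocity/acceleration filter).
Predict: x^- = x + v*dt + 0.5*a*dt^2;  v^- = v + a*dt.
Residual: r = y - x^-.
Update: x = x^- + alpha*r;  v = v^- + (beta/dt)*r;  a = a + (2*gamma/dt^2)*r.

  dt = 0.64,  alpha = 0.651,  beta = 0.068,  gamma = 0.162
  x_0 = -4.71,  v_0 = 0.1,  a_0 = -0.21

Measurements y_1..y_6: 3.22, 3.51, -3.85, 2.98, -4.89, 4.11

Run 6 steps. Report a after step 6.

step 1: x_pred=-4.6890  r=7.9090  x^+=0.4598  v^+=0.8059  a^+=6.0461
step 2: x_pred=2.2138  r=1.2962  x^+=3.0576  v^+=4.8132  a^+=7.0715
step 3: x_pred=7.5863  r=-11.4363  x^+=0.1413  v^+=8.1238  a^+=-1.9748
step 4: x_pred=4.9361  r=-1.9561  x^+=3.6627  v^+=6.6521  a^+=-3.5221
step 5: x_pred=7.1987  r=-12.0887  x^+=-0.6711  v^+=3.1135  a^+=-13.0844
step 6: x_pred=-1.3581  r=5.4681  x^+=2.2016  v^+=-4.6795  a^+=-8.7591

a_post = -8.7591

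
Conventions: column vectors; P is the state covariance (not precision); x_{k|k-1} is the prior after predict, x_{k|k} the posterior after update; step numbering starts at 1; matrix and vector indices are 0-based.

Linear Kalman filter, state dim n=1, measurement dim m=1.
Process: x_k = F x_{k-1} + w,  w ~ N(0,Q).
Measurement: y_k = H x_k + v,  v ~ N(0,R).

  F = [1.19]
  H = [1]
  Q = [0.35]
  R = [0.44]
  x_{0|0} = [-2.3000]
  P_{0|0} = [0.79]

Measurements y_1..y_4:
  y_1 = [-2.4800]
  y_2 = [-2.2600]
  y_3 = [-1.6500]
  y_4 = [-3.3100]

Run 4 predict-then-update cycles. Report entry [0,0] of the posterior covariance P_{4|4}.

step 1: x^-=[-2.7370]  P^-=[1.4687]  S=[1.9087]  K=[0.7695]  nu=[0.2570]  x^+=[-2.5392]  P^+=[0.3386]
step 2: x^-=[-3.0217]  P^-=[0.8294]  S=[1.2694]  K=[0.6534]  nu=[0.7617]  x^+=[-2.5240]  P^+=[0.2875]
step 3: x^-=[-3.0036]  P^-=[0.7571]  S=[1.1971]  K=[0.6325]  nu=[1.3536]  x^+=[-2.1475]  P^+=[0.2783]
step 4: x^-=[-2.5555]  P^-=[0.7441]  S=[1.1841]  K=[0.6284]  nu=[-0.7545]  x^+=[-3.0296]  P^+=[0.2765]

P_post[0,0] = 0.2765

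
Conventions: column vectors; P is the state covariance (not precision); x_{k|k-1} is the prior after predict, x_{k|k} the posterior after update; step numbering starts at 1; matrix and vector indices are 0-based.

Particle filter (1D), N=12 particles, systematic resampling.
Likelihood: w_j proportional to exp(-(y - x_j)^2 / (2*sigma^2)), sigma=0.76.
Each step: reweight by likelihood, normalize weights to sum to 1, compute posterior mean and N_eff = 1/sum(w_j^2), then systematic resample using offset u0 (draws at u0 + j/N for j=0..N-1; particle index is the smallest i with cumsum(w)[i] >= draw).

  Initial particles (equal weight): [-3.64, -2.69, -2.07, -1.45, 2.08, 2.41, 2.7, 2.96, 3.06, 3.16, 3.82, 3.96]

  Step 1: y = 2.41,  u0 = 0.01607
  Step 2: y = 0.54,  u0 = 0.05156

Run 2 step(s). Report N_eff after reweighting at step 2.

step 1: w=[0.0000, 0.0000, 0.0000, 0.0000, 0.1743, 0.1915, 0.1781, 0.1474, 0.1329, 0.1177, 0.0343, 0.0239]  mean=2.7452  Neff=6.5047  idx=[4, 4, 5, 5, 5, 6, 6, 7, 7, 8, 9, 9]
step 2: w=[0.2795, 0.2795, 0.1055, 0.1055, 0.1055, 0.0384, 0.0384, 0.0137, 0.0137, 0.0089, 0.0057, 0.0057]  mean=2.2772  Neff=5.1787  idx=[0, 0, 0, 1, 1, 1, 1, 2, 3, 4, 5, 8]

N_eff = 5.1787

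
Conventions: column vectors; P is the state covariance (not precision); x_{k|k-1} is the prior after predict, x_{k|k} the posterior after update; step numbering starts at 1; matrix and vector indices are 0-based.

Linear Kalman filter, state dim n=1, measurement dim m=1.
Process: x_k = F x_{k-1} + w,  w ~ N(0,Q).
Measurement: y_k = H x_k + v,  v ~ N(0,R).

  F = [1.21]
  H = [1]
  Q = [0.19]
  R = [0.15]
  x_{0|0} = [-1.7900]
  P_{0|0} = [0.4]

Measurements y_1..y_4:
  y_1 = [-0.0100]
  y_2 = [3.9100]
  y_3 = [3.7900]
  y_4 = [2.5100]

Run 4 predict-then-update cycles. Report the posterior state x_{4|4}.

x_post = [3.0786]

step 1: x^-=[-2.1659]  P^-=[0.7756]  S=[0.9256]  K=[0.8379]  nu=[2.1559]  x^+=[-0.3594]  P^+=[0.1257]
step 2: x^-=[-0.4348]  P^-=[0.3740]  S=[0.5240]  K=[0.7138]  nu=[4.3448]  x^+=[2.6663]  P^+=[0.1071]
step 3: x^-=[3.2262]  P^-=[0.3468]  S=[0.4968]  K=[0.6980]  nu=[0.5638]  x^+=[3.6198]  P^+=[0.1047]
step 4: x^-=[4.3799]  P^-=[0.3433]  S=[0.4933]  K=[0.6959]  nu=[-1.8699]  x^+=[3.0786]  P^+=[0.1044]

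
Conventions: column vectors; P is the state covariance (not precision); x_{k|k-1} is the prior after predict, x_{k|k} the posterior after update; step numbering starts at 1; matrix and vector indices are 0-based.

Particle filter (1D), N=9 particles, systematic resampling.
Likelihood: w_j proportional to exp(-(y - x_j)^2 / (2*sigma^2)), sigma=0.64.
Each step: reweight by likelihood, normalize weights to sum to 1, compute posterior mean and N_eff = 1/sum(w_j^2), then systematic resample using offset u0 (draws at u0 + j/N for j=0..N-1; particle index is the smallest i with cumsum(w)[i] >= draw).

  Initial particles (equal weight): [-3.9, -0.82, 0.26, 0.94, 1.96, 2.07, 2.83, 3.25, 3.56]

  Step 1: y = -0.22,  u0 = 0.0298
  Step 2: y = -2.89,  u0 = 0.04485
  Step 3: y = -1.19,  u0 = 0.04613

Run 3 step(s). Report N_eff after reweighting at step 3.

step 1: w=[0.0000, 0.4034, 0.4725, 0.1211, 0.0019, 0.0010, 0.0000, 0.0000, 0.0000]  mean=-0.0882  Neff=2.4956  idx=[1, 1, 1, 1, 2, 2, 2, 2, 3]
step 2: w=[0.2497, 0.2497, 0.2497, 0.2497, 0.0003, 0.0003, 0.0003, 0.0003, 0.0000]  mean=-0.8189  Neff=4.0082  idx=[0, 0, 1, 1, 1, 2, 2, 3, 3]
step 3: w=[0.1111, 0.1111, 0.1111, 0.1111, 0.1111, 0.1111, 0.1111, 0.1111, 0.1111]  mean=-0.8200  Neff=9.0000  idx=[0, 1, 2, 3, 4, 5, 6, 7, 8]

N_eff = 9.0000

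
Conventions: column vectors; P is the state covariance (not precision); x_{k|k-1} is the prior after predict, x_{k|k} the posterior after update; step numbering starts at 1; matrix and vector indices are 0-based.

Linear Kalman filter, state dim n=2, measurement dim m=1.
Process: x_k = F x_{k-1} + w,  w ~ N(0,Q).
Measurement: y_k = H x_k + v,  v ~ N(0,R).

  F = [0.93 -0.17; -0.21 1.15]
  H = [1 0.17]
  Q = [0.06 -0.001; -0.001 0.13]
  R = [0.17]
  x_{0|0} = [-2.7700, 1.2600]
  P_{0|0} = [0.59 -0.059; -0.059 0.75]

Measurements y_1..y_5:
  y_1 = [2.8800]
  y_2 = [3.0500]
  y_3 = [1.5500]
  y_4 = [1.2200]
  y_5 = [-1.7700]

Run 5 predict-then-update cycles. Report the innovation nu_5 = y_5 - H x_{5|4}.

step 1: x^-=[-2.7903, 2.0307]  P^-=[0.6106 -0.3281; -0.3281 1.1764]  S=[0.7031]  K=[0.7892; -0.1822]  nu=[5.3251]  x^+=[1.4121, 1.0607]  P^+=[0.1727 -0.2270; -0.2270 1.1531]
step 2: x^-=[1.1329, 0.9232]  P^-=[0.3145 -0.5110; -0.5110 1.7722]  S=[0.3620]  K=[0.6289; -0.5795]  nu=[1.7601]  x^+=[2.2398, -0.0967]  P^+=[0.1714 -0.3791; -0.3791 1.6506]
step 3: x^-=[2.0995, -0.5816]  P^-=[0.3758 -0.7762; -0.7762 2.5036]  S=[0.3542]  K=[0.6883; -0.9896]  nu=[-0.4506]  x^+=[1.7893, -0.1357]  P^+=[0.2079 -0.5349; -0.5349 2.1567]
step 4: x^-=[1.6871, -0.5318]  P^-=[0.4713 -1.0544; -1.0544 3.2498]  S=[0.3767]  K=[0.7752; -1.3323]  nu=[-0.3767]  x^+=[1.3951, -0.0299]  P^+=[0.2449 -0.6653; -0.6653 2.5811]
step 5: x^-=[1.3025, -0.3273]  P^-=[0.5568 -1.2887; -1.2887 3.8756]  S=[0.4006]  K=[0.8429; -1.5722]  nu=[-3.0168]  x^+=[-1.2405, 4.4158]  P^+=[0.2721 -0.7578; -0.7578 2.8854]

innov = [-3.0168]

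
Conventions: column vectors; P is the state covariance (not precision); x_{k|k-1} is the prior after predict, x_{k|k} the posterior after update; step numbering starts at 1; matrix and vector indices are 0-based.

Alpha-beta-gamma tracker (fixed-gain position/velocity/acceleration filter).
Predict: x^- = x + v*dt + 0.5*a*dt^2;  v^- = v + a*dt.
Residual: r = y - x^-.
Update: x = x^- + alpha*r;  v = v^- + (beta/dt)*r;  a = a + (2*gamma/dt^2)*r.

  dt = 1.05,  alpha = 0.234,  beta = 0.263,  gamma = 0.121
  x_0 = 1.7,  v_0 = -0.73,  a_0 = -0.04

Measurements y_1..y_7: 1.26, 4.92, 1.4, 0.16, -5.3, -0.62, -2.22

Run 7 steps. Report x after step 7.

x_post = -4.7280

step 1: x_pred=0.9114  r=0.3486  x^+=0.9930  v^+=-0.6847  a^+=0.0365
step 2: x_pred=0.2942  r=4.6258  x^+=1.3766  v^+=0.5123  a^+=1.0519
step 3: x_pred=2.4944  r=-1.0944  x^+=2.2383  v^+=1.3426  a^+=0.8117
step 4: x_pred=4.0955  r=-3.9355  x^+=3.1746  v^+=1.2091  a^+=-0.0522
step 5: x_pred=4.4154  r=-9.7154  x^+=2.1420  v^+=-1.2791  a^+=-2.1847
step 6: x_pred=-0.4054  r=-0.2146  x^+=-0.4556  v^+=-3.6269  a^+=-2.2318
step 7: x_pred=-5.4941  r=3.2741  x^+=-4.7280  v^+=-5.1502  a^+=-1.5131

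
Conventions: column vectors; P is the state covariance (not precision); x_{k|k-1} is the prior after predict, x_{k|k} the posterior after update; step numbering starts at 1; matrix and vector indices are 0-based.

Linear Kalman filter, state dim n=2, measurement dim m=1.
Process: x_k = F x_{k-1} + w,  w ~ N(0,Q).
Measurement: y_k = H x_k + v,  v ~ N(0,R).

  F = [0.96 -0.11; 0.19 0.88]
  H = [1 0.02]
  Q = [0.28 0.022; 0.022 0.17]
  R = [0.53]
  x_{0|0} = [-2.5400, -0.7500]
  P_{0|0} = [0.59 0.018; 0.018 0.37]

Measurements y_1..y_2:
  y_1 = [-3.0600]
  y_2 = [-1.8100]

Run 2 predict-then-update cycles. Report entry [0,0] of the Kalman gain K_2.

step 1: x^-=[-2.3559, -1.1426]  P^-=[0.8244 0.1086; 0.1086 0.4838]  S=[1.3590]  K=[0.6083; 0.0871]  nu=[-0.6812]  x^+=[-2.7703, -1.2019]  P^+=[0.3216 0.0367; 0.0367 0.4735]
step 2: x^-=[-2.5273, -1.5840]  P^-=[0.5744 0.0650; 0.0650 0.5606]  S=[1.1072]  K=[0.5200; 0.0689]  nu=[0.7489]  x^+=[-2.1378, -1.5325]  P^+=[0.2751 0.0254; 0.0254 0.5553]

K[0,0] = 0.5200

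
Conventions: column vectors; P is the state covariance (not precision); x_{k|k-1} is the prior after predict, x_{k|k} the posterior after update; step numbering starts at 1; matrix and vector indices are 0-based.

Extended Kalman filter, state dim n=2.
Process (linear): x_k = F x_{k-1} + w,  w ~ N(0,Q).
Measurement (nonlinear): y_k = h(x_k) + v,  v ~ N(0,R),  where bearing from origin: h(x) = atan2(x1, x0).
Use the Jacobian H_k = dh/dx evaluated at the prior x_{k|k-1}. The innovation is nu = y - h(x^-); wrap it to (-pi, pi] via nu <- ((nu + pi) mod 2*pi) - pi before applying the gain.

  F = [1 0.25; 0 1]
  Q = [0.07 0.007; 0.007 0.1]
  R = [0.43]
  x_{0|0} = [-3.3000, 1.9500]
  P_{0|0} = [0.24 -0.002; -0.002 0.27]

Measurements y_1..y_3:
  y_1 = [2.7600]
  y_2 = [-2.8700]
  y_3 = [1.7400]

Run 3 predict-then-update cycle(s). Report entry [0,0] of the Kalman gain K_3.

K[0,0] = -0.3496

step 1: x^-=[-2.8125, 1.9500]  P^-=[0.3259 0.0725; 0.0725 0.3700]  H_jac=[-0.1665 -0.2401]  S=[0.4662]  K=[-0.1537; -0.2165]  nu=[0.2246]  x^+=[-2.8470, 1.9014]  P^+=[0.3149 0.0570; 0.0570 0.3482]
step 2: x^-=[-2.3717, 1.9014]  P^-=[0.4351 0.1510; 0.1510 0.4482]  H_jac=[-0.2058 -0.2567]  S=[0.4939]  K=[-0.2598; -0.2958]  nu=[0.9474]  x^+=[-2.6178, 1.6211]  P^+=[0.4018 0.1131; 0.1131 0.4049]
step 3: x^-=[-2.2125, 1.6211]  P^-=[0.5536 0.2213; 0.2213 0.5049]  H_jac=[-0.2155 -0.2941]  S=[0.5274]  K=[-0.3496; -0.3720]  nu=[-0.7693]  x^+=[-1.9436, 1.9073]  P^+=[0.4892 0.1527; 0.1527 0.4320]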